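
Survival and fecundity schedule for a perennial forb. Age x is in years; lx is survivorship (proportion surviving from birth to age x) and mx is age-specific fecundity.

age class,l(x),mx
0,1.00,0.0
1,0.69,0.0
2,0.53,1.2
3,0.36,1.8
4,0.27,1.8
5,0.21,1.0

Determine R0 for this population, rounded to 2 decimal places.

1.98

lx·mx by age: 0, 0, 0.636, 0.648, 0.486, 0.21
R0 = Σ lx·mx = 1.98 → 1.98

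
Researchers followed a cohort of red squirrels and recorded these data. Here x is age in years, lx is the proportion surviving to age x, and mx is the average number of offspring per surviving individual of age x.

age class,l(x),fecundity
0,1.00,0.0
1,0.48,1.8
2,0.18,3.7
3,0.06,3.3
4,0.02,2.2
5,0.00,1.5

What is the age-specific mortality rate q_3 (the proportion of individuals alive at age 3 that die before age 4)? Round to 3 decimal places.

0.667

q_3 = (l_3 − l_4) / l_3 = (0.06 − 0.02) / 0.06
     = 0.04 / 0.06 = 0.666667… → 0.667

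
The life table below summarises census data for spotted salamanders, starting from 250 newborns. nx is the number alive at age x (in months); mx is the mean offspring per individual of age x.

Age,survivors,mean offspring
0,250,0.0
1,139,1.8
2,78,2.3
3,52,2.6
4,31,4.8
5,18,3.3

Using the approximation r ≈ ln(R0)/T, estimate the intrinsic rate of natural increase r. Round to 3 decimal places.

0.458

lx = nx/n0 = nx/250: 1, 0.556, 0.312, 0.208, 0.124, 0.072
R0 = Σ lx·mx = 0 + 1.0008 + 0.7176 + 0.5408 + 0.5952 + 0.2376 = 3.092
Σ x·lx·mx = 7.6272; T = 7.6272/3.092 = 2.46675…
r ≈ ln(R0)/T = ln(3.092)/2.46675… = 0.45761… → 0.458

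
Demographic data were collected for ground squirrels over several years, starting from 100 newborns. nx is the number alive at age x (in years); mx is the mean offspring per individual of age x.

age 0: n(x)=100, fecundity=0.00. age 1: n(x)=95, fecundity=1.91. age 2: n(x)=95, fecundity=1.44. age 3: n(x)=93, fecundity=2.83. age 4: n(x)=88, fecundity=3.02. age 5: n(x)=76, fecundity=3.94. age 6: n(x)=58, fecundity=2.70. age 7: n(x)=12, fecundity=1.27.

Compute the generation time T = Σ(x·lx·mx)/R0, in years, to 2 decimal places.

lx = nx/n0 = nx/100: 1, 0.95, 0.95, 0.93, 0.88, 0.76, 0.58, 0.12
lx·mx: 0, 1.8145, 1.368, 2.6319, 2.6576, 2.9944, 1.566, 0.1524 → R0 = 13.1848
x·lx·mx: 0, 1.8145, 2.736, 7.8957, 10.6304, 14.972, 9.396, 1.0668 → Σ = 48.5114
T = 48.5114 / 13.1848 = 3.679343… → 3.68

3.68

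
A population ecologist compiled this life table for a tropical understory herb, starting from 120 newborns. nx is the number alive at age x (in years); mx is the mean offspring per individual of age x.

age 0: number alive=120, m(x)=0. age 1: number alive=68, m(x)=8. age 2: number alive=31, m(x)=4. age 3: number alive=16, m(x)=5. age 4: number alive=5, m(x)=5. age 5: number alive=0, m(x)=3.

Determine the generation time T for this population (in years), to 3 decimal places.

lx = nx/n0 = nx/120: 1, 0.56667…, 0.25833…, 0.13333…, 0.04167…, 0
lx·mx: 0, 4.533333…, 1.033333…, 0.666667…, 0.208333…, 0 → R0 = 6.441667…
x·lx·mx: 0, 4.533333…, 2.066667…, 2…, 0.833333…, 0 → Σ = 9.433333…
T = 9.433333… / 6.441667… = 1.464424… → 1.464

1.464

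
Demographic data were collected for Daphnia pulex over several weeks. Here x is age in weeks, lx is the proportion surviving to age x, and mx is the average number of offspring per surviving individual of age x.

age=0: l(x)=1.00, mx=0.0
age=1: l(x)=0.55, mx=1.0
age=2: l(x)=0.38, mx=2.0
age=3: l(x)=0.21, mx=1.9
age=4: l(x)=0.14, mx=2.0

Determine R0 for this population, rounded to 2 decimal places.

lx·mx by age: 0, 0.55, 0.76, 0.399, 0.28
R0 = Σ lx·mx = 1.989 → 1.99

1.99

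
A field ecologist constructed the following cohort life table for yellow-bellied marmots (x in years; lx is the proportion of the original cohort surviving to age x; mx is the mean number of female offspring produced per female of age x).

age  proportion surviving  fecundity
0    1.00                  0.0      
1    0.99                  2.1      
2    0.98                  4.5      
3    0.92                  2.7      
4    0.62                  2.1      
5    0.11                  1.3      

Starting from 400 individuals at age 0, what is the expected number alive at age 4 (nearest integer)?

Expected survivors = N0 · l_4 = 400 × 0.62 = 248 → 248

248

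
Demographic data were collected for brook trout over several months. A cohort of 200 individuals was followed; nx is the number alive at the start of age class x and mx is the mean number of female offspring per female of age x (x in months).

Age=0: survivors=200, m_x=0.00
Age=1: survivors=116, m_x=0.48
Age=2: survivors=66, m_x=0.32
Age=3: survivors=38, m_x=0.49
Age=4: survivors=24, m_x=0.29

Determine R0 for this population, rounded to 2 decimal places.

lx = nx/n0 = nx/200: 1, 0.58, 0.33, 0.19, 0.12
lx·mx by age: 0, 0.2784, 0.1056, 0.0931, 0.0348
R0 = Σ lx·mx = 0.5119 → 0.51

0.51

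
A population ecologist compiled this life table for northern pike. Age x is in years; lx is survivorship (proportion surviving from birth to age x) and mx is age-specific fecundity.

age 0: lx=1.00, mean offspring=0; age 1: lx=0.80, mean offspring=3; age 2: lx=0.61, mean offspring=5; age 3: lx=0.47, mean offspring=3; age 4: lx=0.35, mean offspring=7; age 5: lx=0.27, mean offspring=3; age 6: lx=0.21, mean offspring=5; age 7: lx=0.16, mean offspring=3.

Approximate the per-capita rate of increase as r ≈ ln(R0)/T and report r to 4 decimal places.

R0 = Σ lx·mx = 0 + 2.4 + 3.05 + 1.41 + 2.45 + 0.81 + 1.05 + 0.48 = 11.65
Σ x·lx·mx = 36.24; T = 36.24/11.65 = 3.11073…
r ≈ ln(R0)/T = ln(11.65)/3.11073… = 0.789302… → 0.7893

0.7893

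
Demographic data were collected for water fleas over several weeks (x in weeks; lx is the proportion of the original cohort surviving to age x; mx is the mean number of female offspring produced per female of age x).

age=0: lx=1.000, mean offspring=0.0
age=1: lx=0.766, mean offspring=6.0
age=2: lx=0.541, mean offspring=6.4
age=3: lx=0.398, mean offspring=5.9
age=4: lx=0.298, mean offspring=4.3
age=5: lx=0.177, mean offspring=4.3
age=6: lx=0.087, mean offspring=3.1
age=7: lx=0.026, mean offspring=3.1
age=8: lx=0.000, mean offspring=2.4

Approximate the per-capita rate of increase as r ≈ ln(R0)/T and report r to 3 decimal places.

R0 = Σ lx·mx = 0 + 4.596 + 3.4624 + 2.3482 + 1.2814 + 0.7611 + 0.2697 + 0.0806 + 0 = 12.7994
Σ x·lx·mx = 29.6789; T = 29.6789/12.7994 = 2.31877…
r ≈ ln(R0)/T = ln(12.7994)/2.31877… = 1.09946… → 1.099

1.099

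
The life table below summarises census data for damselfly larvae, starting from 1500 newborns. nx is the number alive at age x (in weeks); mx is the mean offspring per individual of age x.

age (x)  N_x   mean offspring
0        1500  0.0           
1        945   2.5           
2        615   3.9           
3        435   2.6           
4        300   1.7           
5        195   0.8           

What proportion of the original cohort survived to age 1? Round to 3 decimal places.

l_1 = n_1/n_0 = 945/1500 = 0.63 → 0.630

0.630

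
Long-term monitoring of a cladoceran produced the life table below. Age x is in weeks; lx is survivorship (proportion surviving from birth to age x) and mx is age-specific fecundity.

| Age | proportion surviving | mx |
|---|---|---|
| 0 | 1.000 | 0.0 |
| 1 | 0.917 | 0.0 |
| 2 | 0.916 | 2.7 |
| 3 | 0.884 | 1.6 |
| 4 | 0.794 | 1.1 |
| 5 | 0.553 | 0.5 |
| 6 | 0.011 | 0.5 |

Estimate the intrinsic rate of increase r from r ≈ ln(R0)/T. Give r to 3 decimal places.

R0 = Σ lx·mx = 0 + 0 + 2.4732 + 1.4144 + 0.8734 + 0.2765 + 0.0055 = 5.043
Σ x·lx·mx = 14.0987; T = 14.0987/5.043 = 2.7957…
r ≈ ln(R0)/T = ln(5.043)/2.7957… = 0.57875… → 0.579

0.579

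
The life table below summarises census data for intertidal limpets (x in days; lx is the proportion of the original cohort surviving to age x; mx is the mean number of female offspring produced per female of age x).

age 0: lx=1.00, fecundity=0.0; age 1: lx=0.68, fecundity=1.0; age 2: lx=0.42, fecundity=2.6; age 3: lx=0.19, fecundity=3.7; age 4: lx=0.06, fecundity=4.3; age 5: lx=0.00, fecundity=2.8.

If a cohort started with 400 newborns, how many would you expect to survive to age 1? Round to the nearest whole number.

272

Expected survivors = N0 · l_1 = 400 × 0.68 = 272 → 272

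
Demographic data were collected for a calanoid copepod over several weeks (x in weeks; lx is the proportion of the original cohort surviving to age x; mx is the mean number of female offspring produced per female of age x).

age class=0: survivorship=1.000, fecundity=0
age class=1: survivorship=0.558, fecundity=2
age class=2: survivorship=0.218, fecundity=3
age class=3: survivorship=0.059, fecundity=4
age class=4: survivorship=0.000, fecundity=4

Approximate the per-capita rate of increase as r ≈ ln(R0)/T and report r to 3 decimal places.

R0 = Σ lx·mx = 0 + 1.116 + 0.654 + 0.236 + 0 = 2.006
Σ x·lx·mx = 3.132; T = 3.132/2.006 = 1.56132…
r ≈ ln(R0)/T = ln(2.006)/1.56132… = 0.44587… → 0.446

0.446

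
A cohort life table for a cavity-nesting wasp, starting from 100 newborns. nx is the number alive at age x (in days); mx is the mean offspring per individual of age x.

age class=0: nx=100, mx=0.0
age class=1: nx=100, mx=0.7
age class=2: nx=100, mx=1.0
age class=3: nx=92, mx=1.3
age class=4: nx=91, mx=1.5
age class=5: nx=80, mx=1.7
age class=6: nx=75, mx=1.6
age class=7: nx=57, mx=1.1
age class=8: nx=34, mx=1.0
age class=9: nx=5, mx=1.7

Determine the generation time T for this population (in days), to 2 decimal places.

4.27

lx = nx/n0 = nx/100: 1, 1, 1, 0.92, 0.91, 0.8, 0.75, 0.57, 0.34, 0.05
lx·mx: 0, 0.7, 1, 1.196, 1.365, 1.36, 1.2, 0.627, 0.34, 0.085 → R0 = 7.873
x·lx·mx: 0, 0.7, 2, 3.588, 5.46, 6.8, 7.2, 4.389, 2.72, 0.765 → Σ = 33.622
T = 33.622 / 7.873 = 4.270545… → 4.27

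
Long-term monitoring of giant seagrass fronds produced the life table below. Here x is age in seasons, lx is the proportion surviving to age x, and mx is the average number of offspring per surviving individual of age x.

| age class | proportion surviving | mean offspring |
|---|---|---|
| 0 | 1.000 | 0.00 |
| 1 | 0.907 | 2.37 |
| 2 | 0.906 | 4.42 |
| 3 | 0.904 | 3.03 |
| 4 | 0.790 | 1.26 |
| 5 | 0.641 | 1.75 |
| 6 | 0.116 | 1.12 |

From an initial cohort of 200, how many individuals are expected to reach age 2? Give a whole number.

181

Expected survivors = N0 · l_2 = 200 × 0.906 = 181.2 → 181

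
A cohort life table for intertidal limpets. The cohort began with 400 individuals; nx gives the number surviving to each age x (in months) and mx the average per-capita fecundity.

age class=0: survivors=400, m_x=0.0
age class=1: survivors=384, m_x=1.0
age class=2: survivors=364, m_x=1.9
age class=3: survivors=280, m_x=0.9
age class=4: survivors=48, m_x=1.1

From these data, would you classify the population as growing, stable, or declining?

lx = nx/n0 = nx/400: 1, 0.96, 0.91, 0.7, 0.12
R0 = Σ lx·mx = 0 + 0.96 + 1.729 + 0.63 + 0.132 = 3.451
R0 > 1, so the population is growing.

growing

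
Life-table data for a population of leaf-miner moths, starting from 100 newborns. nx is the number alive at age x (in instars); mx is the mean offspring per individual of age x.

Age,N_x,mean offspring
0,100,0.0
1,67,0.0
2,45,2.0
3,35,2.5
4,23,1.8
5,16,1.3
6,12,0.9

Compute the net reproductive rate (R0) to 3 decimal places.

lx = nx/n0 = nx/100: 1, 0.67, 0.45, 0.35, 0.23, 0.16, 0.12
lx·mx by age: 0, 0, 0.9, 0.875, 0.414, 0.208, 0.108
R0 = Σ lx·mx = 2.505 → 2.505

2.505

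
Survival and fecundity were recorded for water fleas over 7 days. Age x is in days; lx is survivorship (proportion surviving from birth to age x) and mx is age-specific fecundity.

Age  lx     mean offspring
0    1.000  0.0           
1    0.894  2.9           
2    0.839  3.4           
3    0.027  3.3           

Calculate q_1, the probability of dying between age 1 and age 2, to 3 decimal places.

q_1 = (l_1 − l_2) / l_1 = (0.894 − 0.839) / 0.894
     = 0.055 / 0.894 = 0.061521… → 0.062

0.062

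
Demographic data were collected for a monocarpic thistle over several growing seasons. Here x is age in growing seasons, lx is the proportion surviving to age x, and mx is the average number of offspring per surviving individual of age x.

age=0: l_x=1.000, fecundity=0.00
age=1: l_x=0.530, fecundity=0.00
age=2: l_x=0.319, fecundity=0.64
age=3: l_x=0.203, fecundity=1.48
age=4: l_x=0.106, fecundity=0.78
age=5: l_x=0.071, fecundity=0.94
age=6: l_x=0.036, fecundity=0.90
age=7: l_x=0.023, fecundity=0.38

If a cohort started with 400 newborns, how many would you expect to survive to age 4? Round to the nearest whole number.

42

Expected survivors = N0 · l_4 = 400 × 0.106 = 42.4 → 42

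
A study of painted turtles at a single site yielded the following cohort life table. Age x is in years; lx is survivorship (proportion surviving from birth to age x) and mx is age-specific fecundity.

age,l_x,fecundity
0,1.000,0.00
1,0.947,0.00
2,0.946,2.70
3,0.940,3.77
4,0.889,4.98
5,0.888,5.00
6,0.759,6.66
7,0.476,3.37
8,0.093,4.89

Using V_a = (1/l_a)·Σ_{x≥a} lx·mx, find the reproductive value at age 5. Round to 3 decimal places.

13.011

lx·mx for x ≥ 5: 4.44, 5.05494, 1.60412, 0.45477 → sum = 11.55383
V_5 = 11.55383 / l_5 = 11.55383 / 0.888 = 13.01107… → 13.011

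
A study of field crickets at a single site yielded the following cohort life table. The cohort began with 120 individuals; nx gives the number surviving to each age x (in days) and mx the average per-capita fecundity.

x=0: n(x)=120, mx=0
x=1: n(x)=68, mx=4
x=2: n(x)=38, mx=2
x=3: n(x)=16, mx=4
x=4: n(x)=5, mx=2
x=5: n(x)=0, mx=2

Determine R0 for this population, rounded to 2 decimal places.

lx = nx/n0 = nx/120: 1, 0.56667…, 0.31667…, 0.13333…, 0.04167…, 0
lx·mx by age: 0, 2.266667…, 0.633333…, 0.533333…, 0.083333…, 0
R0 = Σ lx·mx = 3.516667… → 3.52

3.52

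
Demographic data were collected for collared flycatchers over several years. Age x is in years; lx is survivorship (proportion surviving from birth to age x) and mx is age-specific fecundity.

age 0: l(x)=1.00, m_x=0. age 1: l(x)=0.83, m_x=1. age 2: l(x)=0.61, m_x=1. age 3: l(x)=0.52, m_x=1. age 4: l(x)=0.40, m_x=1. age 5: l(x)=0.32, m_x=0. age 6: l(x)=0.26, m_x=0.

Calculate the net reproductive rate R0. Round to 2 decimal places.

2.36

lx·mx by age: 0, 0.83, 0.61, 0.52, 0.4, 0, 0
R0 = Σ lx·mx = 2.36 → 2.36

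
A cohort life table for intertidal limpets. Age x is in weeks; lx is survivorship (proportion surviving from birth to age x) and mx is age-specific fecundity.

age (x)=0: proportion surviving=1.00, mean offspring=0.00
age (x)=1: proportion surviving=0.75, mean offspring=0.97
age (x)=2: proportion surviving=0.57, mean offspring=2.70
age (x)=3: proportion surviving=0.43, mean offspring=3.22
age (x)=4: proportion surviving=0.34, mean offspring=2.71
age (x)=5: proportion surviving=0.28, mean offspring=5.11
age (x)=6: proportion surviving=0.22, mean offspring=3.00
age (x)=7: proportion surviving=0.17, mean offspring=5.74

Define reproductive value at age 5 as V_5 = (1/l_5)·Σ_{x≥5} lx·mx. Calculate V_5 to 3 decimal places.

lx·mx for x ≥ 5: 1.4308, 0.66, 0.9758 → sum = 3.0666
V_5 = 3.0666 / l_5 = 3.0666 / 0.28 = 10.952143… → 10.952

10.952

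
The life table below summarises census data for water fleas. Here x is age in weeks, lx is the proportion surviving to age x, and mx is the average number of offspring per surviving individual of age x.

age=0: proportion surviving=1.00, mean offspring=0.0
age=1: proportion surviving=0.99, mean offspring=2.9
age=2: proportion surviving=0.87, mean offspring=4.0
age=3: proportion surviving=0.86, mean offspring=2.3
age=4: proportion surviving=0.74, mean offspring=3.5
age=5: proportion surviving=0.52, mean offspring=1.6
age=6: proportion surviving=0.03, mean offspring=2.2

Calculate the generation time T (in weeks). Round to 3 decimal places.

lx·mx: 0, 2.871, 3.48, 1.978, 2.59, 0.832, 0.066 → R0 = 11.817
x·lx·mx: 0, 2.871, 6.96, 5.934, 10.36, 4.16, 0.396 → Σ = 30.681
T = 30.681 / 11.817 = 2.596344… → 2.596

2.596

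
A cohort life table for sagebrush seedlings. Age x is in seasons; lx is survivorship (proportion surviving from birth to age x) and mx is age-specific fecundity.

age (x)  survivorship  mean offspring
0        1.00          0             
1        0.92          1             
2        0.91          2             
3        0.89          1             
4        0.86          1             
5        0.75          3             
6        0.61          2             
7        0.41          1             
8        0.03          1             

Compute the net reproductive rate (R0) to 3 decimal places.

8.400

lx·mx by age: 0, 0.92, 1.82, 0.89, 0.86, 2.25, 1.22, 0.41, 0.03
R0 = Σ lx·mx = 8.4 → 8.400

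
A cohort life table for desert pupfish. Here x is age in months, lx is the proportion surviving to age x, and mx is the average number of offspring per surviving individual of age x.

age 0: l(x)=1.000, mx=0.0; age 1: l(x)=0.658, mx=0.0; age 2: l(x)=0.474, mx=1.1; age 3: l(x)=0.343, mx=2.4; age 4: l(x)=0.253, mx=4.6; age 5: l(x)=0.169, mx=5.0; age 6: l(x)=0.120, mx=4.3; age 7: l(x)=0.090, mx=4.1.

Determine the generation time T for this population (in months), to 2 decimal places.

lx·mx: 0, 0, 0.5214, 0.8232, 1.1638, 0.845, 0.516, 0.369 → R0 = 4.2384
x·lx·mx: 0, 0, 1.0428, 2.4696, 4.6552, 4.225, 3.096, 2.583 → Σ = 18.0716
T = 18.0716 / 4.2384 = 4.263779… → 4.26

4.26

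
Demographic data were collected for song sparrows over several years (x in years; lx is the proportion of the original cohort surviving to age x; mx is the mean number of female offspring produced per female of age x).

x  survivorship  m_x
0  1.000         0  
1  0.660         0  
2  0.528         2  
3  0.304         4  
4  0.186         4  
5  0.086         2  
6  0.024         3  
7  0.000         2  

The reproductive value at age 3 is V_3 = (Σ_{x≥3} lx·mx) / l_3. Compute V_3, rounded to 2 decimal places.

lx·mx for x ≥ 3: 1.216, 0.744, 0.172, 0.072, 0 → sum = 2.204
V_3 = 2.204 / l_3 = 2.204 / 0.304 = 7.25 → 7.25

7.25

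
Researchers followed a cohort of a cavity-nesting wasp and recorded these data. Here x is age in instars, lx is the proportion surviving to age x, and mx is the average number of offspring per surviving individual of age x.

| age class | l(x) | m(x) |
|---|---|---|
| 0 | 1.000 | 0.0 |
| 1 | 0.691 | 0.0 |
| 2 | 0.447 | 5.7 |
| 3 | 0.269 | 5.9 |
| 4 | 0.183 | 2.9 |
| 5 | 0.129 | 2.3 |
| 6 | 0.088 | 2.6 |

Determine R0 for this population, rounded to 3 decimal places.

lx·mx by age: 0, 0, 2.5479, 1.5871, 0.5307, 0.2967, 0.2288
R0 = Σ lx·mx = 5.1912 → 5.191

5.191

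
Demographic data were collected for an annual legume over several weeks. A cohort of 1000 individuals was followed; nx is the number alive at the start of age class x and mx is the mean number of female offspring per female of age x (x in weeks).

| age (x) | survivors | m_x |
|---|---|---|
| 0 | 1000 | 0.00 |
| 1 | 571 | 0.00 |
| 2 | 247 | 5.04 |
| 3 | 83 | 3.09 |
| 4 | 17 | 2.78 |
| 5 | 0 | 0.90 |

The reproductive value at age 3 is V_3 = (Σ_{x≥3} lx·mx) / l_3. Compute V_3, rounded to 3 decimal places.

lx = nx/n0 = nx/1000: 1, 0.571, 0.247, 0.083, 0.017, 0
lx·mx for x ≥ 3: 0.25647, 0.04726, 0 → sum = 0.30373
V_3 = 0.30373 / l_3 = 0.30373 / 0.083 = 3.659398… → 3.659

3.659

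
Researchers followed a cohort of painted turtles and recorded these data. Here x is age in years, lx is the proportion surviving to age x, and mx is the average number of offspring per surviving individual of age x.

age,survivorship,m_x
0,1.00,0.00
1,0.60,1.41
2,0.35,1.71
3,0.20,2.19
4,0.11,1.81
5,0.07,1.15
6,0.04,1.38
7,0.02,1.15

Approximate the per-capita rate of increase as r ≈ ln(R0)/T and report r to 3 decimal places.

0.358

R0 = Σ lx·mx = 0 + 0.846 + 0.5985 + 0.438 + 0.1991 + 0.0805 + 0.0552 + 0.023 = 2.2403
Σ x·lx·mx = 5.0481; T = 5.0481/2.2403 = 2.25331…
r ≈ ln(R0)/T = ln(2.2403)/2.25331… = 0.35797… → 0.358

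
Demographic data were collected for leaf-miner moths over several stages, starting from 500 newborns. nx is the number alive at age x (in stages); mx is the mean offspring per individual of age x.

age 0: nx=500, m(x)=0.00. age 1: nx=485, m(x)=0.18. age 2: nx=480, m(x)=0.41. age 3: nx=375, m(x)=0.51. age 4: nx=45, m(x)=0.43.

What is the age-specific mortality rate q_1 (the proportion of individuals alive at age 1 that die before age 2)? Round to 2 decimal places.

lx = nx/n0 = nx/500: 1, 0.97, 0.96, 0.75, 0.09
q_1 = (l_1 − l_2) / l_1 = (0.97 − 0.96) / 0.97
     = 0.01 / 0.97 = 0.010309… → 0.01

0.01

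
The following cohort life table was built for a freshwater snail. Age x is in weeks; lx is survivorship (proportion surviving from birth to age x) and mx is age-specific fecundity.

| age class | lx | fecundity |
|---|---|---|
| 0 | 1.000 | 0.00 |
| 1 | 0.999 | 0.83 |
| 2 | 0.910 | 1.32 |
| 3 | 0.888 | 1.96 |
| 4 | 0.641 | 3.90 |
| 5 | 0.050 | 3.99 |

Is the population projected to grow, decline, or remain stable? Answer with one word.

growing

R0 = Σ lx·mx = 0 + 0.82917 + 1.2012 + 1.74048 + 2.4999 + 0.1995 = 6.47025
R0 > 1, so the population is growing.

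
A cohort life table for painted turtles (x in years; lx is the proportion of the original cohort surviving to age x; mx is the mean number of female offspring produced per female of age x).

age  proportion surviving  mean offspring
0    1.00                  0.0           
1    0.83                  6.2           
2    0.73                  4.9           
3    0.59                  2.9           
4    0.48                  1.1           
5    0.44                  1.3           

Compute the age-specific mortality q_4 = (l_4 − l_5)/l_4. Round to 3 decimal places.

0.083

q_4 = (l_4 − l_5) / l_4 = (0.48 − 0.44) / 0.48
     = 0.04 / 0.48 = 0.083333… → 0.083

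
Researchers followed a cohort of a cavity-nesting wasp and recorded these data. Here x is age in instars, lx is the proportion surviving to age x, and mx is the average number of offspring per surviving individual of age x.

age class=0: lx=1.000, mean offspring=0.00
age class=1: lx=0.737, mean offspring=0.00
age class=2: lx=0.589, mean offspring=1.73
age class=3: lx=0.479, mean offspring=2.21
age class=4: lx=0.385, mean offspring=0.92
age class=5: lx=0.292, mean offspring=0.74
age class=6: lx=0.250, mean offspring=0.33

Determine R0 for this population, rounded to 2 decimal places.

2.73

lx·mx by age: 0, 0, 1.01897, 1.05859, 0.3542, 0.21608, 0.0825
R0 = Σ lx·mx = 2.73034 → 2.73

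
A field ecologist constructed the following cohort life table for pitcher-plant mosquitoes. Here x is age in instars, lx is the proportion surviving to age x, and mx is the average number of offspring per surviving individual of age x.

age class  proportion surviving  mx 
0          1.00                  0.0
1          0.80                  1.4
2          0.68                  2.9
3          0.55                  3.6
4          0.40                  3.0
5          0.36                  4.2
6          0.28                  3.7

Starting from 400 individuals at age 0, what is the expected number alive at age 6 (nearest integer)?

112

Expected survivors = N0 · l_6 = 400 × 0.28 = 112 → 112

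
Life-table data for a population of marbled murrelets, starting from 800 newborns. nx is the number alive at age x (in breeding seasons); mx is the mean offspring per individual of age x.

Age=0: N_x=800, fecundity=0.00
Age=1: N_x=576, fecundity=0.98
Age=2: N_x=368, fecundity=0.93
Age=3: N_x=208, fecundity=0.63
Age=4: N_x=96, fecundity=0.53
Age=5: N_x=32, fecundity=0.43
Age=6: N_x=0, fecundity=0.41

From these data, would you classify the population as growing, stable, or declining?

growing

lx = nx/n0 = nx/800: 1, 0.72, 0.46, 0.26, 0.12, 0.04, 0
R0 = Σ lx·mx = 0 + 0.7056 + 0.4278 + 0.1638 + 0.0636 + 0.0172 + 0 = 1.378
R0 > 1, so the population is growing.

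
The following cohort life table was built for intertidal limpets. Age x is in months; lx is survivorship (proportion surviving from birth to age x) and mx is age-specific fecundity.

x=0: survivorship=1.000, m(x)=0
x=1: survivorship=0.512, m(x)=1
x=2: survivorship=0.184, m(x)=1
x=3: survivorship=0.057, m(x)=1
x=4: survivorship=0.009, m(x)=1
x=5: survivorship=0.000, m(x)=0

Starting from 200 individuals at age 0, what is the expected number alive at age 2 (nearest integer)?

37

Expected survivors = N0 · l_2 = 200 × 0.184 = 36.8 → 37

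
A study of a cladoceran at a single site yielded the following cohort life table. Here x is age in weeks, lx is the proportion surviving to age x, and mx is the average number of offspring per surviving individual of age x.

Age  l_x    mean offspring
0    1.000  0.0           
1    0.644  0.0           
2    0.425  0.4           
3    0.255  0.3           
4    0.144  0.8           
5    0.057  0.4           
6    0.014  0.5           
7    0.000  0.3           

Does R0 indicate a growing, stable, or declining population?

declining

R0 = Σ lx·mx = 0 + 0 + 0.17 + 0.0765 + 0.1152 + 0.0228 + 0.007 + 0 = 0.3915
R0 < 1, so the population is declining.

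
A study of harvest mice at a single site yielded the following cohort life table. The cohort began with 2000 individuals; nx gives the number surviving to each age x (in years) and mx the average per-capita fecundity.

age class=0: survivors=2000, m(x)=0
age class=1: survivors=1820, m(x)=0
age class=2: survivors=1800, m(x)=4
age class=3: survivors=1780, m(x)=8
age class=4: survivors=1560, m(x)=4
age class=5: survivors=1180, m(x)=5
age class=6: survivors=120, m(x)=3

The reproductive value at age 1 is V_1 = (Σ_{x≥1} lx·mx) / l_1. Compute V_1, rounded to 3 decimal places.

18.648

lx = nx/n0 = nx/2000: 1, 0.91, 0.9, 0.89, 0.78, 0.59, 0.06
lx·mx for x ≥ 1: 0, 3.6, 7.12, 3.12, 2.95, 0.18 → sum = 16.97
V_1 = 16.97 / l_1 = 16.97 / 0.91 = 18.648352… → 18.648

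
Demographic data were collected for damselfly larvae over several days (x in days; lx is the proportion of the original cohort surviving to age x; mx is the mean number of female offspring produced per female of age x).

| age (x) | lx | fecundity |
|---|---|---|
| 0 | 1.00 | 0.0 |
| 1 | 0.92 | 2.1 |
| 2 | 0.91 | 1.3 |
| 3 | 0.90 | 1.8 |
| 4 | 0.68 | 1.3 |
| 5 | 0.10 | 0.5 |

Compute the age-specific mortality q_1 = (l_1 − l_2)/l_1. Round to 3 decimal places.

0.011

q_1 = (l_1 − l_2) / l_1 = (0.92 − 0.91) / 0.92
     = 0.01 / 0.92 = 0.01087… → 0.011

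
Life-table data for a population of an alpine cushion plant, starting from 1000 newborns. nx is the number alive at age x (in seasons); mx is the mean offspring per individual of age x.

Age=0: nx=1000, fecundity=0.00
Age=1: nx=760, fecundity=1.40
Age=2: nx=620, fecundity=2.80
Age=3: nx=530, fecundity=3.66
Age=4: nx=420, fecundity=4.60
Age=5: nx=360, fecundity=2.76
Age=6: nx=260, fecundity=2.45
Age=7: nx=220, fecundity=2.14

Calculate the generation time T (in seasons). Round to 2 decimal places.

3.44

lx = nx/n0 = nx/1000: 1, 0.76, 0.62, 0.53, 0.42, 0.36, 0.26, 0.22
lx·mx: 0, 1.064, 1.736, 1.9398, 1.932, 0.9936, 0.637, 0.4708 → R0 = 8.7732
x·lx·mx: 0, 1.064, 3.472, 5.8194, 7.728, 4.968, 3.822, 3.2956 → Σ = 30.169
T = 30.169 / 8.7732 = 3.438768… → 3.44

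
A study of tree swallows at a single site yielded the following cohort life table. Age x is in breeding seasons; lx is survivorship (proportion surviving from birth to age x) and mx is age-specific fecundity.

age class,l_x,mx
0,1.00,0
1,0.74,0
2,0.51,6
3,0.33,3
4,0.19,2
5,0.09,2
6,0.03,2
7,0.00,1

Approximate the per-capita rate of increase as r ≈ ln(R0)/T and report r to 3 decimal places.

0.606

R0 = Σ lx·mx = 0 + 0 + 3.06 + 0.99 + 0.38 + 0.18 + 0.06 + 0 = 4.67
Σ x·lx·mx = 11.87; T = 11.87/4.67 = 2.54176…
r ≈ ln(R0)/T = ln(4.67)/2.54176… = 0.60634… → 0.606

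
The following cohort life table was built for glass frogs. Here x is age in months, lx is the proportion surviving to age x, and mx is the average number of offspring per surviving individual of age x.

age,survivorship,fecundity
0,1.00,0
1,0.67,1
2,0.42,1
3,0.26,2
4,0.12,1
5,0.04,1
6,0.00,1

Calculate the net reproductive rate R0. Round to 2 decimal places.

1.77

lx·mx by age: 0, 0.67, 0.42, 0.52, 0.12, 0.04, 0
R0 = Σ lx·mx = 1.77 → 1.77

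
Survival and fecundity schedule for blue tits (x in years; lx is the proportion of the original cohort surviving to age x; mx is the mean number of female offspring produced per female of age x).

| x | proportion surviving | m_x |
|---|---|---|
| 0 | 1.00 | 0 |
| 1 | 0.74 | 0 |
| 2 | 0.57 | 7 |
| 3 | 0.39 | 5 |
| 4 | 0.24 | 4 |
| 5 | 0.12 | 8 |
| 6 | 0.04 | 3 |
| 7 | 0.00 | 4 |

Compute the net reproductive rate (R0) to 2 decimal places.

lx·mx by age: 0, 0, 3.99, 1.95, 0.96, 0.96, 0.12, 0
R0 = Σ lx·mx = 7.98 → 7.98

7.98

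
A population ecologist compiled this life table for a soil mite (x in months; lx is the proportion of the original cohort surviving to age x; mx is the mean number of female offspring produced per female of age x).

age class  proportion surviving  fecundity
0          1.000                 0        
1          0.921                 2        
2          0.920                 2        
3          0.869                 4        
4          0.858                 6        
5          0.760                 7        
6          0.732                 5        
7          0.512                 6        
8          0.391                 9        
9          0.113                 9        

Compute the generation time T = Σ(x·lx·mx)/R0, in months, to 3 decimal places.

4.981

lx·mx: 0, 1.842, 1.84, 3.476, 5.148, 5.32, 3.66, 3.072, 3.519, 1.017 → R0 = 28.894
x·lx·mx: 0, 1.842, 3.68, 10.428, 20.592, 26.6, 21.96, 21.504, 28.152, 9.153 → Σ = 143.911
T = 143.911 / 28.894 = 4.980653… → 4.981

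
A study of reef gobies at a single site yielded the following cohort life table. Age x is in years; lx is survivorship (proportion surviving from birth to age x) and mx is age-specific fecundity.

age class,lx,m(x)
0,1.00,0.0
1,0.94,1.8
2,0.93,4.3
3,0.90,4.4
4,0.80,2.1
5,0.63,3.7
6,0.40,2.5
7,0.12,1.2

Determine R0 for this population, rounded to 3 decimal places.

14.806

lx·mx by age: 0, 1.692, 3.999, 3.96, 1.68, 2.331, 1, 0.144
R0 = Σ lx·mx = 14.806 → 14.806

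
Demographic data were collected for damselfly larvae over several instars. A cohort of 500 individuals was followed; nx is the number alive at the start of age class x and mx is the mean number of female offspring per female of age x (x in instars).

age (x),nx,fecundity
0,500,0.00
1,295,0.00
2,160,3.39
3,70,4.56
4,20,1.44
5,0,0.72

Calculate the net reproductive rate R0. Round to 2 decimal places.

lx = nx/n0 = nx/500: 1, 0.59, 0.32, 0.14, 0.04, 0
lx·mx by age: 0, 0, 1.0848, 0.6384, 0.0576, 0
R0 = Σ lx·mx = 1.7808 → 1.78

1.78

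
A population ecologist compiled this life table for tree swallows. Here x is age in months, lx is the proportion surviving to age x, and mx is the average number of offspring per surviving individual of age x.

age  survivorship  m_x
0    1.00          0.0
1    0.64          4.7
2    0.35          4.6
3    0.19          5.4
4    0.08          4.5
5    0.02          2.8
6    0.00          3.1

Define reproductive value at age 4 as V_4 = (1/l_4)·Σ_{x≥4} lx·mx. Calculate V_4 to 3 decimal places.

5.200

lx·mx for x ≥ 4: 0.36, 0.056, 0 → sum = 0.416
V_4 = 0.416 / l_4 = 0.416 / 0.08 = 5.2 → 5.200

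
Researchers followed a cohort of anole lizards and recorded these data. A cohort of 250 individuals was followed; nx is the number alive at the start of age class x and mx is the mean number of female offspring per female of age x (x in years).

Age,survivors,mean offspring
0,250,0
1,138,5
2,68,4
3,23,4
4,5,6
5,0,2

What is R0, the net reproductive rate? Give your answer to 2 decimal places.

4.34

lx = nx/n0 = nx/250: 1, 0.552, 0.272, 0.092, 0.02, 0
lx·mx by age: 0, 2.76, 1.088, 0.368, 0.12, 0
R0 = Σ lx·mx = 4.336 → 4.34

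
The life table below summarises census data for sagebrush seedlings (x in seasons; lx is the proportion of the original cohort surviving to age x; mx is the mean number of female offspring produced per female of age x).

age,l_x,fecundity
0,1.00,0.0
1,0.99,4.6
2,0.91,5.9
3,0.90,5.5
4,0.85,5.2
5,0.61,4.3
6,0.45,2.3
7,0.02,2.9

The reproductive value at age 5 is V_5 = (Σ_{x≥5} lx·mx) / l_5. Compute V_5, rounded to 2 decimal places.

6.09

lx·mx for x ≥ 5: 2.623, 1.035, 0.058 → sum = 3.716
V_5 = 3.716 / l_5 = 3.716 / 0.61 = 6.091803… → 6.09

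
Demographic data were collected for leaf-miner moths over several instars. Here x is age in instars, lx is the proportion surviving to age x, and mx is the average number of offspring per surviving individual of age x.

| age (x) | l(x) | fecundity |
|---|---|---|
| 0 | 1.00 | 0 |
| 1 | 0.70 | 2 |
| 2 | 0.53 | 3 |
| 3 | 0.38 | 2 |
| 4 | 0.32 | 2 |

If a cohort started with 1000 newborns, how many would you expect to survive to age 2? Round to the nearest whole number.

Expected survivors = N0 · l_2 = 1000 × 0.53 = 530 → 530

530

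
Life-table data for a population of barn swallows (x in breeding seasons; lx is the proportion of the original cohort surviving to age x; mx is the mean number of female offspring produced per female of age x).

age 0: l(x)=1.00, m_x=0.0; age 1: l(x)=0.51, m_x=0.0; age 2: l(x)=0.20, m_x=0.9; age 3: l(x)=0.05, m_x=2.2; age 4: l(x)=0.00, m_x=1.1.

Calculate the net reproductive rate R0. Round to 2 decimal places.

0.29

lx·mx by age: 0, 0, 0.18, 0.11, 0
R0 = Σ lx·mx = 0.29 → 0.29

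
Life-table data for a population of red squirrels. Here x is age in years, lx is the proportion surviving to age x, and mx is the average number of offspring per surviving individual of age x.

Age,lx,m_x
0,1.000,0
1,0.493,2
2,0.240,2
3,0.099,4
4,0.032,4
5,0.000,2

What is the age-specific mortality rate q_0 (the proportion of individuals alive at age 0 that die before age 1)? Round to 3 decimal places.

0.507

q_0 = (l_0 − l_1) / l_0 = (1 − 0.493) / 1
     = 0.507 / 1 = 0.507 → 0.507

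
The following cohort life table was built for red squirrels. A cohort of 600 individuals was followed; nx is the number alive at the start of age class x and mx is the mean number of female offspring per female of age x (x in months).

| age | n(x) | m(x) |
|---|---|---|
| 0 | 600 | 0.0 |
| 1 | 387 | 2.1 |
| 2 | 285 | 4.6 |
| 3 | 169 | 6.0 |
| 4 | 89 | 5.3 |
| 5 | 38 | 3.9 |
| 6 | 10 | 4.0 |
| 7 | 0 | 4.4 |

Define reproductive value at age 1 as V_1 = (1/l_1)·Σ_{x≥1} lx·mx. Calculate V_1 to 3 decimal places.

9.813

lx = nx/n0 = nx/600: 1, 0.645, 0.475, 0.28167…, 0.14833…, 0.06333…, 0.01667…, 0
lx·mx for x ≥ 1: 1.3545, 2.185, 1.69…, 0.786167…, 0.247…, 0.066667…, 0 → sum = 6.329333…
V_1 = 6.329333… / l_1 = 6.329333… / 0.645 = 9.81292… → 9.813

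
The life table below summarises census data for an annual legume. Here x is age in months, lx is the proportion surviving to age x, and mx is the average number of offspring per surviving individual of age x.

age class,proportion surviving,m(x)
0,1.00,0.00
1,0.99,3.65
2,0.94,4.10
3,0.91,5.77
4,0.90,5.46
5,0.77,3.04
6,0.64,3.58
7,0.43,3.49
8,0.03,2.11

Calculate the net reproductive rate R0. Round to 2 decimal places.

lx·mx by age: 0, 3.6135, 3.854, 5.2507, 4.914, 2.3408, 2.2912, 1.5007, 0.0633
R0 = Σ lx·mx = 23.8282 → 23.83

23.83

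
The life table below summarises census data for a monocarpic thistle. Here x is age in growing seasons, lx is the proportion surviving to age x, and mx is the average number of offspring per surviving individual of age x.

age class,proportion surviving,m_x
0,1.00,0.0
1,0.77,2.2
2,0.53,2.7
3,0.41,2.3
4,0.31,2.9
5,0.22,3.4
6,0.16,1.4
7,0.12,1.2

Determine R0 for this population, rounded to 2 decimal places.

lx·mx by age: 0, 1.694, 1.431, 0.943, 0.899, 0.748, 0.224, 0.144
R0 = Σ lx·mx = 6.083 → 6.08

6.08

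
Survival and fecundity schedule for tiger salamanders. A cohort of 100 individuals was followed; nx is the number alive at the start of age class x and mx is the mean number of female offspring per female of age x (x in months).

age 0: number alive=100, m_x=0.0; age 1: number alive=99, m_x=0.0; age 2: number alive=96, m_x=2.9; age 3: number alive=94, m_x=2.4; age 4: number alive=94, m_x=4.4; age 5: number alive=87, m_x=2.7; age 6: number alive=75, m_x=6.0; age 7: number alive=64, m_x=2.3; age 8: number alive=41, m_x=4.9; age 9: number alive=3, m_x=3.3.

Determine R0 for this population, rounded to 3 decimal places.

lx = nx/n0 = nx/100: 1, 0.99, 0.96, 0.94, 0.94, 0.87, 0.75, 0.64, 0.41, 0.03
lx·mx by age: 0, 0, 2.784, 2.256, 4.136, 2.349, 4.5, 1.472, 2.009, 0.099
R0 = Σ lx·mx = 19.605 → 19.605

19.605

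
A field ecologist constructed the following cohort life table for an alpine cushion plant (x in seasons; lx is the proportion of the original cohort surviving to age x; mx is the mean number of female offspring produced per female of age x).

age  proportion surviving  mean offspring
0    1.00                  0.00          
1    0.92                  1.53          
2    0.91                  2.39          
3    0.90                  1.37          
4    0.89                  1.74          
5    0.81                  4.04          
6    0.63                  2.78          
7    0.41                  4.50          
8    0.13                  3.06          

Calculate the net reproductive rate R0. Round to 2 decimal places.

lx·mx by age: 0, 1.4076, 2.1749, 1.233, 1.5486, 3.2724, 1.7514, 1.845, 0.3978
R0 = Σ lx·mx = 13.6307 → 13.63

13.63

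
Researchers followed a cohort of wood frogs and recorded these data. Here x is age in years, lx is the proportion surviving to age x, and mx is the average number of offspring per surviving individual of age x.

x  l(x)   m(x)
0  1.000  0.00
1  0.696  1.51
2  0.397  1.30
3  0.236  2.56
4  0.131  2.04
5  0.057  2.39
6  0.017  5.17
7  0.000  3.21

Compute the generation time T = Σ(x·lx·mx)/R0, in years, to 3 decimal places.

2.318

lx·mx: 0, 1.05096, 0.5161, 0.60416, 0.26724, 0.13623, 0.08789, 0 → R0 = 2.66258
x·lx·mx: 0, 1.05096, 1.0322, 1.81248, 1.06896, 0.68115, 0.52734, 0 → Σ = 6.17309
T = 6.17309 / 2.66258 = 2.318462… → 2.318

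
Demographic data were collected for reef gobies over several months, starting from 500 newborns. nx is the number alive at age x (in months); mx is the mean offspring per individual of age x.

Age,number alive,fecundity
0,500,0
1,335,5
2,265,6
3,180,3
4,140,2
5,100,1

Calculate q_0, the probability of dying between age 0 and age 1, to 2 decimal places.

lx = nx/n0 = nx/500: 1, 0.67, 0.53, 0.36, 0.28, 0.2
q_0 = (l_0 − l_1) / l_0 = (1 − 0.67) / 1
     = 0.33 / 1 = 0.33 → 0.33

0.33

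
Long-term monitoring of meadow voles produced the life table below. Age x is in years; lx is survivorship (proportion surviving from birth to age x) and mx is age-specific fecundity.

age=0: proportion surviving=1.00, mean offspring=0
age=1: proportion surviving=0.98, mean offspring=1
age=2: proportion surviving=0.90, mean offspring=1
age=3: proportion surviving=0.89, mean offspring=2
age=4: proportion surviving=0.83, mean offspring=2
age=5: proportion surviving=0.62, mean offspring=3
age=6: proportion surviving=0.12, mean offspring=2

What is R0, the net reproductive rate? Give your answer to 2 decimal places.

7.42

lx·mx by age: 0, 0.98, 0.9, 1.78, 1.66, 1.86, 0.24
R0 = Σ lx·mx = 7.42 → 7.42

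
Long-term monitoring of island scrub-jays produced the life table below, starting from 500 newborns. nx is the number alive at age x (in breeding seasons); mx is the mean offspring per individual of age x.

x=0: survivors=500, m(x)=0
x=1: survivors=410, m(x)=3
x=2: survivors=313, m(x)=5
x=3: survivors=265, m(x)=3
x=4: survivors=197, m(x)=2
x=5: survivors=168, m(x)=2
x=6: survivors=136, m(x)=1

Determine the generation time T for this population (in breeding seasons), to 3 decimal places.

2.428

lx = nx/n0 = nx/500: 1, 0.82, 0.626, 0.53, 0.394, 0.336, 0.272
lx·mx: 0, 2.46, 3.13, 1.59, 0.788, 0.672, 0.272 → R0 = 8.912
x·lx·mx: 0, 2.46, 6.26, 4.77, 3.152, 3.36, 1.632 → Σ = 21.634
T = 21.634 / 8.912 = 2.427513… → 2.428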